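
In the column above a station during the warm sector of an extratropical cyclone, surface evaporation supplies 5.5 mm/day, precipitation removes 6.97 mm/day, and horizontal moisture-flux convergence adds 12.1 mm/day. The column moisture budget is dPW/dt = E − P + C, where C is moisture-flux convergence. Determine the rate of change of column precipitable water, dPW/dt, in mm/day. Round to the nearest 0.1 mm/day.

dPW/dt ≈ 10.6 mm/day

dPW/dt = E − P + C = 5.5 − 6.97 + (12.1) = 10.6 mm/day.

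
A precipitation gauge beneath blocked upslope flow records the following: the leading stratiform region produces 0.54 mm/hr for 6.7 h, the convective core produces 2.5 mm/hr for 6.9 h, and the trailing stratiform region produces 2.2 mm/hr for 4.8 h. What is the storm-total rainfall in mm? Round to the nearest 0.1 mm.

Total = Σ Rᵢ Δtᵢ = 0.54 × 6.7 + 2.5 × 6.9 + 2.2 × 4.8
      = 3.618 + 17.25 + 10.56 = 31.4 mm.

total ≈ 31.4 mm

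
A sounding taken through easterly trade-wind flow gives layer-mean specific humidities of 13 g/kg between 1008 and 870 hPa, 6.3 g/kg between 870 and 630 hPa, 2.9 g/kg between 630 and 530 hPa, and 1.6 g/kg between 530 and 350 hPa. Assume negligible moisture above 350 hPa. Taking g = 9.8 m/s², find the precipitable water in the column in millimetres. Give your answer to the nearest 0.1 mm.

PW ≈ 39.6 mm

Precipitable water is the column-integrated vapour mass per unit area: PW = (1/g) Σ q̄ Δp, with q in kg/kg and Δp in Pa (1 kg/m² of water = 1 mm).
Layer 1008–870 hPa: Δp = 138 hPa = 13800 Pa, q̄ = 0.013 kg/kg → 0.013 × 13800 / 9.8 = 18.31 mm
Layer 870–630 hPa: Δp = 240 hPa = 24000 Pa, q̄ = 0.0063 kg/kg → 0.0063 × 24000 / 9.8 = 15.43 mm
Layer 630–530 hPa: Δp = 100 hPa = 10000 Pa, q̄ = 0.0029 kg/kg → 0.0029 × 10000 / 9.8 = 2.96 mm
Layer 530–350 hPa: Δp = 180 hPa = 18000 Pa, q̄ = 0.0016 kg/kg → 0.0016 × 18000 / 9.8 = 2.94 mm
PW = 18.31 + 15.43 + 2.96 + 2.94 = 39.64 ≈ 39.6 mm.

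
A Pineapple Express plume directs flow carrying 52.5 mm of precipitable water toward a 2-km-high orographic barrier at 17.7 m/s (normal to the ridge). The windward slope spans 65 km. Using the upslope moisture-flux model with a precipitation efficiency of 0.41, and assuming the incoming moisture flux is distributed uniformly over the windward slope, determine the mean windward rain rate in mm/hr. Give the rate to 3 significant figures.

R ≈ 21.1 mm/hr

Incoming column moisture flux per unit ridge length: F = V × PW = 17.7 × 52.5 = 929.25 mm·m/s.
Spread over the 65 km slope with efficiency ε = 0.41: R = ε·F/W = 0.41 × 929.25 / 65000 m = 5.861e-03 mm/s.
R = 5.861e-03 × 3600 = 21.1 mm/hr.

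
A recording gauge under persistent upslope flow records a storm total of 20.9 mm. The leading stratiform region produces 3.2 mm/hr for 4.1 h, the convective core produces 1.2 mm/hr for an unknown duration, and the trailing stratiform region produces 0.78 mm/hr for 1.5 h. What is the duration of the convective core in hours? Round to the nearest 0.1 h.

Known phases: 3.2 × 4.1 + 0.78 × 1.5 = 13.12 + 1.17 = 14.29 mm.
Remaining depth = 20.9 − 14.29 = 6.61 mm.
Duration = 6.61 / 1.2 = 5.5 h.

duration ≈ 5.5 h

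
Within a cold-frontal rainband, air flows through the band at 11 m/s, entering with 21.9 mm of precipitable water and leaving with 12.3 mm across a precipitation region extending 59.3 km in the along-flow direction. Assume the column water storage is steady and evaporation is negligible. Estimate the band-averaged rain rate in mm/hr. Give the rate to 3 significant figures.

Column moisture flux per unit crosswind length is F = V × PW.
Inflow: F_in = 11 × 21.9 = 240.9 mm·m/s
Outflow: F_out = 11 × 12.3 = 135.3 mm·m/s
Steady-state rate R = (F_in − F_out)/L = (240.9 − 135.3) / 59300 m = 1.781e-03 mm/s.
R = 1.781e-03 × 3600 = 6.41 mm/hr.

R ≈ 6.41 mm/hr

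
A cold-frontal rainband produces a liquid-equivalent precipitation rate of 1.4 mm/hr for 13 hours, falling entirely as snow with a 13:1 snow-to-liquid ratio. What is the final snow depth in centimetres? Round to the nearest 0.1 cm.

Liquid-equivalent depth = 1.4 × 13 = 18.2 mm.
Snow depth = 18.2 mm × 13 = 236.6 mm = 23.7 cm.

snow depth ≈ 23.7 cm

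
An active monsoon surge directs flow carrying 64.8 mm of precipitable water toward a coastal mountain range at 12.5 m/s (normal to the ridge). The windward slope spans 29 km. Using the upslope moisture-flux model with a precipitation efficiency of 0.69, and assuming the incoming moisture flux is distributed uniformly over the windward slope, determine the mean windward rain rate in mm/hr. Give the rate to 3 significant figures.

R ≈ 69.4 mm/hr

Incoming column moisture flux per unit ridge length: F = V × PW = 12.5 × 64.8 = 810 mm·m/s.
Spread over the 29 km slope with efficiency ε = 0.69: R = ε·F/W = 0.69 × 810 / 29000 m = 1.927e-02 mm/s.
R = 1.927e-02 × 3600 = 69.4 mm/hr.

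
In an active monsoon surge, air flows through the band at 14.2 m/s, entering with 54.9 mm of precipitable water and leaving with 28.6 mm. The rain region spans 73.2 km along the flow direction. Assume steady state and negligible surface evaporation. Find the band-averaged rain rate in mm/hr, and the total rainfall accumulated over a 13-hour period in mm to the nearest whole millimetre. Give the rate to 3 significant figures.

Column moisture flux per unit crosswind length is F = V × PW.
Inflow: F_in = 14.2 × 54.9 = 779.58 mm·m/s
Outflow: F_out = 14.2 × 28.6 = 406.12 mm·m/s
Steady-state rate R = (F_in − F_out)/L = (779.58 − 406.12) / 73200 m = 5.102e-03 mm/s.
R = 5.102e-03 × 3600 = 18.4 mm/hr.
Over 13 h: total = 18.4 × 13 = 239.2 ≈ 239 mm.

R ≈ 18.4 mm/hr; total ≈ 239 mm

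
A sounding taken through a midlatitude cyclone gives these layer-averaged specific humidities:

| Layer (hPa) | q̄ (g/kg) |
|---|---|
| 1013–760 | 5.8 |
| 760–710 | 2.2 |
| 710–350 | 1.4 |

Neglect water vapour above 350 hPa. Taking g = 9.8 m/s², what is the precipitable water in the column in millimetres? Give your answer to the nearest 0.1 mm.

Precipitable water is the column-integrated vapour mass per unit area: PW = (1/g) Σ q̄ Δp, with q in kg/kg and Δp in Pa (1 kg/m² of water = 1 mm).
Layer 1013–760 hPa: Δp = 253 hPa = 25300 Pa, q̄ = 0.0058 kg/kg → 0.0058 × 25300 / 9.8 = 14.97 mm
Layer 760–710 hPa: Δp = 50 hPa = 5000 Pa, q̄ = 0.0022 kg/kg → 0.0022 × 5000 / 9.8 = 1.12 mm
Layer 710–350 hPa: Δp = 360 hPa = 36000 Pa, q̄ = 0.0014 kg/kg → 0.0014 × 36000 / 9.8 = 5.14 mm
PW = 14.97 + 1.12 + 5.14 = 21.23 ≈ 21.2 mm.

PW ≈ 21.2 mm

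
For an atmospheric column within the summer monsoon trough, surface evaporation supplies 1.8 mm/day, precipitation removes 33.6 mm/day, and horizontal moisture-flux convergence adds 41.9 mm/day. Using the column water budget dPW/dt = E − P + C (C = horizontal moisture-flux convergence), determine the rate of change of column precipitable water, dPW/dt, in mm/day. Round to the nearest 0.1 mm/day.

dPW/dt ≈ 10.1 mm/day

dPW/dt = E − P + C = 1.8 − 33.6 + (41.9) = 10.1 mm/day.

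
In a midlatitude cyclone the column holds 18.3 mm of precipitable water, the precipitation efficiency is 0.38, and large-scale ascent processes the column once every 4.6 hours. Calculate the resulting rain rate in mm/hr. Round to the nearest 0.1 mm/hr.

R ≈ 1.5 mm/hr

Each overturning extracts ε × PW = 0.38 × 18.3 = 6.954 mm.
Rate = ε·PW / τ = 6.954 / 4.6 h = 1.5 mm/hr.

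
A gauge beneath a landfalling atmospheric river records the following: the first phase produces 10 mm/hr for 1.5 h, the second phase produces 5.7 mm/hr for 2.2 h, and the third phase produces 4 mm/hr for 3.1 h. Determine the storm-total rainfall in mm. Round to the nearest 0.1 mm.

total ≈ 39.9 mm

Total = Σ Rᵢ Δtᵢ = 10 × 1.5 + 5.7 × 2.2 + 4 × 3.1
      = 15 + 12.54 + 12.4 = 39.9 mm.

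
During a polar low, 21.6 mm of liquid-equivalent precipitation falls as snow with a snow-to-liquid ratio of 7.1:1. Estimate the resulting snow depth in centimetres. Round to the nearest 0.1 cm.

snow depth ≈ 15.3 cm

Snow depth = liquid × ratio = 21.6 mm × 7.1 = 153.36 mm = 15.3 cm.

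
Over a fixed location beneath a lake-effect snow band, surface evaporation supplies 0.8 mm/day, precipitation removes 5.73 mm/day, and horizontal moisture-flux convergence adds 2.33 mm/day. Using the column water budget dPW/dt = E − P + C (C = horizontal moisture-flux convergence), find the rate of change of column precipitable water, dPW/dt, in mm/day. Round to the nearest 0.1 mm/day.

dPW/dt = E − P + C = 0.8 − 5.73 + (2.33) = -2.6 mm/day.

dPW/dt ≈ -2.6 mm/day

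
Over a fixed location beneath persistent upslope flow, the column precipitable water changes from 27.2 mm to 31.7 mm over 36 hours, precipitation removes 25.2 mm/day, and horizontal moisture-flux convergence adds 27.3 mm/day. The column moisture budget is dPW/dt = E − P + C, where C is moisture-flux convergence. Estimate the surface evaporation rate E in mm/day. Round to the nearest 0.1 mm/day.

dPW/dt = (31.7 − 27.2) mm / (36/24 day) = +3.000 mm/day.
E = dPW/dt + P − C = (+3.000) + 25.2 − (27.3) = 0.9 mm/day.

E ≈ 0.9 mm/day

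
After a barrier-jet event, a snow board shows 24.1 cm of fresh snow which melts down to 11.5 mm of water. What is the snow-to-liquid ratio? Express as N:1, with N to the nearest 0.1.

ratio ≈ 21.0

Ratio = snow depth / SWE = 241 mm / 11.5 mm = 21.0, i.e. 21.0:1.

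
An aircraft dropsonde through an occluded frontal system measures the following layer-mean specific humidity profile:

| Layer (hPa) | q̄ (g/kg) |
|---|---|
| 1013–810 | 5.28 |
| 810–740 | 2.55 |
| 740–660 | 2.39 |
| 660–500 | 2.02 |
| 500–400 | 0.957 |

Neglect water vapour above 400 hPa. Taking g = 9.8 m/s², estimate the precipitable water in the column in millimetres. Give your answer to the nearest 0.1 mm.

PW ≈ 19.0 mm

Precipitable water is the column-integrated vapour mass per unit area: PW = (1/g) Σ q̄ Δp, with q in kg/kg and Δp in Pa (1 kg/m² of water = 1 mm).
Layer 1013–810 hPa: Δp = 203 hPa = 20300 Pa, q̄ = 0.00528 kg/kg → 0.00528 × 20300 / 9.8 = 10.94 mm
Layer 810–740 hPa: Δp = 70 hPa = 7000 Pa, q̄ = 0.00255 kg/kg → 0.00255 × 7000 / 9.8 = 1.82 mm
Layer 740–660 hPa: Δp = 80 hPa = 8000 Pa, q̄ = 0.00239 kg/kg → 0.00239 × 8000 / 9.8 = 1.95 mm
Layer 660–500 hPa: Δp = 160 hPa = 16000 Pa, q̄ = 0.00202 kg/kg → 0.00202 × 16000 / 9.8 = 3.30 mm
Layer 500–400 hPa: Δp = 100 hPa = 10000 Pa, q̄ = 0.000957 kg/kg → 0.000957 × 10000 / 9.8 = 0.98 mm
PW = 10.94 + 1.82 + 1.95 + 3.30 + 0.98 = 18.99 ≈ 19.0 mm.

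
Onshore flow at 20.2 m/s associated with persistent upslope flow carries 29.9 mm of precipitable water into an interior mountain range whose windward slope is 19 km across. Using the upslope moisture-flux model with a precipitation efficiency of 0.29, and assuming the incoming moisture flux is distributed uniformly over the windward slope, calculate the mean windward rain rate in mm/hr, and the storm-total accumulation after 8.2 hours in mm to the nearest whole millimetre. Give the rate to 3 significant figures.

Incoming column moisture flux per unit ridge length: F = V × PW = 20.2 × 29.9 = 603.98 mm·m/s.
Spread over the 19 km slope with efficiency ε = 0.29: R = ε·F/W = 0.29 × 603.98 / 19000 m = 9.219e-03 mm/s.
R = 9.219e-03 × 3600 = 33.2 mm/hr.
Over 8.2 h: total = 33.2 × 8.2 = 272.24 ≈ 272 mm.

R ≈ 33.2 mm/hr; total ≈ 272 mm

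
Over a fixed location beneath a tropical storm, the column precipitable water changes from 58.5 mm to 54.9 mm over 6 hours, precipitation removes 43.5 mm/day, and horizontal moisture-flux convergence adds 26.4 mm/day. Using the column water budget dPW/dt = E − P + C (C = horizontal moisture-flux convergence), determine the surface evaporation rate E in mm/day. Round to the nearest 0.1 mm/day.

E ≈ 2.7 mm/day

dPW/dt = (54.9 − 58.5) mm / (6/24 day) = -14.400 mm/day.
E = dPW/dt + P − C = (-14.400) + 43.5 − (26.4) = 2.7 mm/day.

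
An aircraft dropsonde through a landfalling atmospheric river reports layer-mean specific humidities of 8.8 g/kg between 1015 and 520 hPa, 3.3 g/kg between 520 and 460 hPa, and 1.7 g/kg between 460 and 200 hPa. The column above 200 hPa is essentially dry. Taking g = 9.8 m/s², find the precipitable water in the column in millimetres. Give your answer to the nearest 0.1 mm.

PW ≈ 51.0 mm

Precipitable water is the column-integrated vapour mass per unit area: PW = (1/g) Σ q̄ Δp, with q in kg/kg and Δp in Pa (1 kg/m² of water = 1 mm).
Layer 1015–520 hPa: Δp = 495 hPa = 49500 Pa, q̄ = 0.0088 kg/kg → 0.0088 × 49500 / 9.8 = 44.45 mm
Layer 520–460 hPa: Δp = 60 hPa = 6000 Pa, q̄ = 0.0033 kg/kg → 0.0033 × 6000 / 9.8 = 2.02 mm
Layer 460–200 hPa: Δp = 260 hPa = 26000 Pa, q̄ = 0.0017 kg/kg → 0.0017 × 26000 / 9.8 = 4.51 mm
PW = 44.45 + 2.02 + 4.51 = 50.98 ≈ 51.0 mm.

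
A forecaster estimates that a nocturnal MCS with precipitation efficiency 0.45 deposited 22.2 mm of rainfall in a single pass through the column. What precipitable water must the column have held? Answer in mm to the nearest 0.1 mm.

PW ≈ 49.3 mm

PW = rainfall / ε = 22.2 / 0.45 = 49.3 mm.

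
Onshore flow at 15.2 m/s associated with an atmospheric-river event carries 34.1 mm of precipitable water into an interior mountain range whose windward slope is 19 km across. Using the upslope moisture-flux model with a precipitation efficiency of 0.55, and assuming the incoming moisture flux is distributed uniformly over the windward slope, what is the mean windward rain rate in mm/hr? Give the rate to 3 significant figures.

Incoming column moisture flux per unit ridge length: F = V × PW = 15.2 × 34.1 = 518.32 mm·m/s.
Spread over the 19 km slope with efficiency ε = 0.55: R = ε·F/W = 0.55 × 518.32 / 19000 m = 1.500e-02 mm/s.
R = 1.500e-02 × 3600 = 54.0 mm/hr.

R ≈ 54.0 mm/hr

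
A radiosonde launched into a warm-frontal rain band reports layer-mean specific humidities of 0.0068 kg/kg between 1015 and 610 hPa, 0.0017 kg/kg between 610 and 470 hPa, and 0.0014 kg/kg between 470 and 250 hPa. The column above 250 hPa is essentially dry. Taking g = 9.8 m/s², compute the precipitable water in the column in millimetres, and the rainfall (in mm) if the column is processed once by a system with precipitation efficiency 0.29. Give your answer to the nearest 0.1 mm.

PW ≈ 33.7 mm; rainfall ≈ 9.8 mm

Precipitable water is the column-integrated vapour mass per unit area: PW = (1/g) Σ q̄ Δp, with q in kg/kg and Δp in Pa (1 kg/m² of water = 1 mm).
Layer 1015–610 hPa: Δp = 405 hPa = 40500 Pa, q̄ = 0.0068 kg/kg → 0.0068 × 40500 / 9.8 = 28.10 mm
Layer 610–470 hPa: Δp = 140 hPa = 14000 Pa, q̄ = 0.0017 kg/kg → 0.0017 × 14000 / 9.8 = 2.43 mm
Layer 470–250 hPa: Δp = 220 hPa = 22000 Pa, q̄ = 0.0014 kg/kg → 0.0014 × 22000 / 9.8 = 3.14 mm
PW = 28.10 + 2.43 + 3.14 = 33.67 ≈ 33.7 mm.
Rainfall = ε × PW = 0.29 × 33.7 = 9.8 mm.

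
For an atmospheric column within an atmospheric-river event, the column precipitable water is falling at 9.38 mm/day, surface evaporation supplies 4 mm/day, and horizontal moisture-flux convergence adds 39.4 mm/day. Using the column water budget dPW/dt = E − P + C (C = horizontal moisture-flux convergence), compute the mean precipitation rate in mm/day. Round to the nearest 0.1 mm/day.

P ≈ 52.8 mm/day

dPW/dt = -9.38 mm/day.
P = E + C − dPW/dt = 4 + (39.4) − (-9.38) = 52.8 mm/day.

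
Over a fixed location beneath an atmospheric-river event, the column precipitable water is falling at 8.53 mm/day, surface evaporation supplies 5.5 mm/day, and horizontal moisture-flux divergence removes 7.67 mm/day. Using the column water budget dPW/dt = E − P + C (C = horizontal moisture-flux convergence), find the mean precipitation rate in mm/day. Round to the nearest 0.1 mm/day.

dPW/dt = -8.53 mm/day.
P = E + C − dPW/dt = 5.5 + (-7.67) − (-8.53) = 6.4 mm/day.

P ≈ 6.4 mm/day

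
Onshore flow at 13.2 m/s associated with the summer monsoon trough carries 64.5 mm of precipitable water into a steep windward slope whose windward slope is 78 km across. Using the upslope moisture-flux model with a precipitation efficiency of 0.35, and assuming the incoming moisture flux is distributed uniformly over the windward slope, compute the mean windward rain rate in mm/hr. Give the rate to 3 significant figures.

R ≈ 13.8 mm/hr

Incoming column moisture flux per unit ridge length: F = V × PW = 13.2 × 64.5 = 851.4 mm·m/s.
Spread over the 78 km slope with efficiency ε = 0.35: R = ε·F/W = 0.35 × 851.4 / 78000 m = 3.820e-03 mm/s.
R = 3.820e-03 × 3600 = 13.8 mm/hr.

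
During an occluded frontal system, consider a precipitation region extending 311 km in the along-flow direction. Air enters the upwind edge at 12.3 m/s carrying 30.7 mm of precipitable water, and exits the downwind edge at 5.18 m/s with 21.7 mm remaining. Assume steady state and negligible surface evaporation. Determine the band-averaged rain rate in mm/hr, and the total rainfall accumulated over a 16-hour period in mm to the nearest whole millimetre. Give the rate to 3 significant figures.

R ≈ 3.07 mm/hr; total ≈ 49 mm

Column moisture flux per unit crosswind length is F = V × PW.
Inflow: F_in = 12.3 × 30.7 = 377.61 mm·m/s
Outflow: F_out = 5.18 × 21.7 = 112.406 mm·m/s
Steady-state rate R = (F_in − F_out)/L = (377.61 − 112.406) / 311000 m = 8.527e-04 mm/s.
R = 8.527e-04 × 3600 = 3.07 mm/hr.
Over 16 h: total = 3.07 × 16 = 49.12 ≈ 49 mm.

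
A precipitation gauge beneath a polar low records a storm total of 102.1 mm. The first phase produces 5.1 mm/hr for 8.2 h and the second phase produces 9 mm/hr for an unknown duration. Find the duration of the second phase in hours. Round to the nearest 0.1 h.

Known phases: 5.1 × 8.2 = 41.82 mm.
Remaining depth = 102.1 − 41.82 = 60.28 mm.
Duration = 60.28 / 9 = 6.7 h.

duration ≈ 6.7 h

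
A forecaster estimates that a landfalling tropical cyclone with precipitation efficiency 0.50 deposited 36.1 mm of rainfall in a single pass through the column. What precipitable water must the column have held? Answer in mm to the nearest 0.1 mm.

PW ≈ 72.2 mm

PW = rainfall / ε = 36.1 / 0.50 = 72.2 mm.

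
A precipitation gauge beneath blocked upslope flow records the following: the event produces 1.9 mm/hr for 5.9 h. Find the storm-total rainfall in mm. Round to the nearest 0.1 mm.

total ≈ 11.2 mm

Total = Σ Rᵢ Δtᵢ = 1.9 × 5.9
      = 11.21 = 11.2 mm.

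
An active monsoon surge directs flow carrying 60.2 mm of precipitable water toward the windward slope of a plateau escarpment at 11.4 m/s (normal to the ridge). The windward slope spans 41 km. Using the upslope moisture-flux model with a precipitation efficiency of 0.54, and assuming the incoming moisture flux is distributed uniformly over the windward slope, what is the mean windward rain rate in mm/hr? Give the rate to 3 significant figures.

Incoming column moisture flux per unit ridge length: F = V × PW = 11.4 × 60.2 = 686.28 mm·m/s.
Spread over the 41 km slope with efficiency ε = 0.54: R = ε·F/W = 0.54 × 686.28 / 41000 m = 9.039e-03 mm/s.
R = 9.039e-03 × 3600 = 32.5 mm/hr.

R ≈ 32.5 mm/hr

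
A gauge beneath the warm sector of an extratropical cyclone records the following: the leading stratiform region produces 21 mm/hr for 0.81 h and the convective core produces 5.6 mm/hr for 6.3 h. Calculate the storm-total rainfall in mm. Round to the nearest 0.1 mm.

Total = Σ Rᵢ Δtᵢ = 21 × 0.81 + 5.6 × 6.3
      = 17.01 + 35.28 = 52.3 mm.

total ≈ 52.3 mm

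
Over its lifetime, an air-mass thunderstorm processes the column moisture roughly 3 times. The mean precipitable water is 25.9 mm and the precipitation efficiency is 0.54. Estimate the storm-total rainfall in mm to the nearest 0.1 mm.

Each cycle deposits ε × PW = 0.54 × 25.9 = 13.986 mm.
Over 3 cycles: 3 × 13.986 = 42.0 mm.

rainfall ≈ 42.0 mm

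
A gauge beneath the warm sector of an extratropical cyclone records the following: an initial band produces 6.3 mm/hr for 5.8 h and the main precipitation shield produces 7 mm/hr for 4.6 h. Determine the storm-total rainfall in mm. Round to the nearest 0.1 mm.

Total = Σ Rᵢ Δtᵢ = 6.3 × 5.8 + 7 × 4.6
      = 36.54 + 32.2 = 68.7 mm.

total ≈ 68.7 mm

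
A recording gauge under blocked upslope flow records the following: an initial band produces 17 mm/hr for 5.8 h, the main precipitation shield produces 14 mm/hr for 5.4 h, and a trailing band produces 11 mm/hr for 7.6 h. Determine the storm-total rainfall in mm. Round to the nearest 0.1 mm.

Total = Σ Rᵢ Δtᵢ = 17 × 5.8 + 14 × 5.4 + 11 × 7.6
      = 98.6 + 75.6 + 83.6 = 257.8 mm.

total ≈ 257.8 mm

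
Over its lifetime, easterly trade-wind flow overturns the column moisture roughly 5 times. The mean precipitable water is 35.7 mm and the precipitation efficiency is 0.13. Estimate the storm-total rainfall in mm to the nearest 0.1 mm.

rainfall ≈ 23.2 mm

Each cycle deposits ε × PW = 0.13 × 35.7 = 4.641 mm.
Over 5 cycles: 5 × 4.641 = 23.2 mm.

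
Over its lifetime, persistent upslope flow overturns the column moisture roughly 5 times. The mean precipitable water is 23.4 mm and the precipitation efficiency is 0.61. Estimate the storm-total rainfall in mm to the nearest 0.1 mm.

rainfall ≈ 71.4 mm

Each cycle deposits ε × PW = 0.61 × 23.4 = 14.274 mm.
Over 5 cycles: 5 × 14.274 = 71.4 mm.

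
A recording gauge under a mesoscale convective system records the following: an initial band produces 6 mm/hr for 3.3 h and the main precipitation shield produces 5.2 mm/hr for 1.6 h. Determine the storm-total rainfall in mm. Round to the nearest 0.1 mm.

Total = Σ Rᵢ Δtᵢ = 6 × 3.3 + 5.2 × 1.6
      = 19.8 + 8.32 = 28.1 mm.

total ≈ 28.1 mm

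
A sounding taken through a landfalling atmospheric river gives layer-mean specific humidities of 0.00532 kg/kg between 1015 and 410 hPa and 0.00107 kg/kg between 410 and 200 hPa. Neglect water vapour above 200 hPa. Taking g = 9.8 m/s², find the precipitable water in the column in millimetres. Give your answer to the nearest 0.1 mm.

Precipitable water is the column-integrated vapour mass per unit area: PW = (1/g) Σ q̄ Δp, with q in kg/kg and Δp in Pa (1 kg/m² of water = 1 mm).
Layer 1015–410 hPa: Δp = 605 hPa = 60500 Pa, q̄ = 0.00532 kg/kg → 0.00532 × 60500 / 9.8 = 32.84 mm
Layer 410–200 hPa: Δp = 210 hPa = 21000 Pa, q̄ = 0.00107 kg/kg → 0.00107 × 21000 / 9.8 = 2.29 mm
PW = 32.84 + 2.29 = 35.13 ≈ 35.1 mm.

PW ≈ 35.1 mm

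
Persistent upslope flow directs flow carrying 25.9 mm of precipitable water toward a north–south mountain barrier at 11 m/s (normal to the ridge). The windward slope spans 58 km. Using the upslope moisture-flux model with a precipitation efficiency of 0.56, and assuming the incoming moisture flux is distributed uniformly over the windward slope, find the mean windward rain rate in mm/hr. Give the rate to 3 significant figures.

R ≈ 9.90 mm/hr

Incoming column moisture flux per unit ridge length: F = V × PW = 11 × 25.9 = 284.9 mm·m/s.
Spread over the 58 km slope with efficiency ε = 0.56: R = ε·F/W = 0.56 × 284.9 / 58000 m = 2.751e-03 mm/s.
R = 2.751e-03 × 3600 = 9.90 mm/hr.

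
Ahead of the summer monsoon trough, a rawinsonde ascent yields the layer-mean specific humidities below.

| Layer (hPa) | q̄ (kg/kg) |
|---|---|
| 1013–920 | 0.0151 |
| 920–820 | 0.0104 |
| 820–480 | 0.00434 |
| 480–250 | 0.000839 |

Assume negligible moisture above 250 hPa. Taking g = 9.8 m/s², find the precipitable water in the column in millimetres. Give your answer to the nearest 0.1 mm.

Precipitable water is the column-integrated vapour mass per unit area: PW = (1/g) Σ q̄ Δp, with q in kg/kg and Δp in Pa (1 kg/m² of water = 1 mm).
Layer 1013–920 hPa: Δp = 93 hPa = 9300 Pa, q̄ = 0.0151 kg/kg → 0.0151 × 9300 / 9.8 = 14.33 mm
Layer 920–820 hPa: Δp = 100 hPa = 10000 Pa, q̄ = 0.0104 kg/kg → 0.0104 × 10000 / 9.8 = 10.61 mm
Layer 820–480 hPa: Δp = 340 hPa = 34000 Pa, q̄ = 0.00434 kg/kg → 0.00434 × 34000 / 9.8 = 15.06 mm
Layer 480–250 hPa: Δp = 230 hPa = 23000 Pa, q̄ = 0.000839 kg/kg → 0.000839 × 23000 / 9.8 = 1.97 mm
PW = 14.33 + 10.61 + 15.06 + 1.97 = 41.97 ≈ 42.0 mm.

PW ≈ 42.0 mm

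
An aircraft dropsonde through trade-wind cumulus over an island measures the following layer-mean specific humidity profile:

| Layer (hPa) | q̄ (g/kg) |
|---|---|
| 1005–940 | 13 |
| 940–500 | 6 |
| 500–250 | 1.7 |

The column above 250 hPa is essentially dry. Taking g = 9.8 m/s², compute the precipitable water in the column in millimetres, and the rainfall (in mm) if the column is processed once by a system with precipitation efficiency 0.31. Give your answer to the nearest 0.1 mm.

Precipitable water is the column-integrated vapour mass per unit area: PW = (1/g) Σ q̄ Δp, with q in kg/kg and Δp in Pa (1 kg/m² of water = 1 mm).
Layer 1005–940 hPa: Δp = 65 hPa = 6500 Pa, q̄ = 0.013 kg/kg → 0.013 × 6500 / 9.8 = 8.62 mm
Layer 940–500 hPa: Δp = 440 hPa = 44000 Pa, q̄ = 0.006 kg/kg → 0.006 × 44000 / 9.8 = 26.94 mm
Layer 500–250 hPa: Δp = 250 hPa = 25000 Pa, q̄ = 0.0017 kg/kg → 0.0017 × 25000 / 9.8 = 4.34 mm
PW = 8.62 + 26.94 + 4.34 = 39.90 ≈ 39.9 mm.
Rainfall = ε × PW = 0.31 × 39.9 = 12.4 mm.

PW ≈ 39.9 mm; rainfall ≈ 12.4 mm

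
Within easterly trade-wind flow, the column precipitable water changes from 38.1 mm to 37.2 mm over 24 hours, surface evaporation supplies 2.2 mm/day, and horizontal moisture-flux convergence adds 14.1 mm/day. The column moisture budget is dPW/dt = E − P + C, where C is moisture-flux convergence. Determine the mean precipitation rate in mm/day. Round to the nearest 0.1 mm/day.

P ≈ 17.2 mm/day

dPW/dt = (37.2 − 38.1) mm / (24/24 day) = -0.900 mm/day.
P = E + C − dPW/dt = 2.2 + (14.1) − (-0.900) = 17.2 mm/day.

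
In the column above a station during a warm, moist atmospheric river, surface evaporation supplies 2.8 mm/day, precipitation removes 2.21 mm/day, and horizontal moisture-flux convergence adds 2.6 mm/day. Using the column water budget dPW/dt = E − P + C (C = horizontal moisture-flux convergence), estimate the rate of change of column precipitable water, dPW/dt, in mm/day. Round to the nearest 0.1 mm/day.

dPW/dt ≈ 3.2 mm/day

dPW/dt = E − P + C = 2.8 − 2.21 + (2.6) = 3.2 mm/day.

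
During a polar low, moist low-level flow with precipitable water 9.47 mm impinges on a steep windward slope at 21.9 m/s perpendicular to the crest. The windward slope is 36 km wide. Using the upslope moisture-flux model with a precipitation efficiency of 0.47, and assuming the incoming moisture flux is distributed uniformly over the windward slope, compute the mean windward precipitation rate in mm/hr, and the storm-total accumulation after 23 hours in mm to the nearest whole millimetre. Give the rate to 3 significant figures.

Incoming column moisture flux per unit ridge length: F = V × PW = 21.9 × 9.47 = 207.393 mm·m/s.
Spread over the 36 km slope with efficiency ε = 0.47: R = ε·F/W = 0.47 × 207.393 / 36000 m = 2.708e-03 mm/s.
R = 2.708e-03 × 3600 = 9.75 mm/hr.
Over 23 h: total = 9.75 × 23 = 224.25 ≈ 224 mm.

R ≈ 9.75 mm/hr; total ≈ 224 mm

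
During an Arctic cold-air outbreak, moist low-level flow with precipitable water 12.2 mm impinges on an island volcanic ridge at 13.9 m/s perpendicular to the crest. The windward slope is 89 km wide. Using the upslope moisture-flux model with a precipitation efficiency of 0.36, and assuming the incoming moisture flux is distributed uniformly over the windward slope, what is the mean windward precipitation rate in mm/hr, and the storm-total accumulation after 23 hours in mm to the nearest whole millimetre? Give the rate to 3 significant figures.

R ≈ 2.47 mm/hr; total ≈ 57 mm

Incoming column moisture flux per unit ridge length: F = V × PW = 13.9 × 12.2 = 169.58 mm·m/s.
Spread over the 89 km slope with efficiency ε = 0.36: R = ε·F/W = 0.36 × 169.58 / 89000 m = 6.859e-04 mm/s.
R = 6.859e-04 × 3600 = 2.47 mm/hr.
Over 23 h: total = 2.47 × 23 = 56.81 ≈ 57 mm.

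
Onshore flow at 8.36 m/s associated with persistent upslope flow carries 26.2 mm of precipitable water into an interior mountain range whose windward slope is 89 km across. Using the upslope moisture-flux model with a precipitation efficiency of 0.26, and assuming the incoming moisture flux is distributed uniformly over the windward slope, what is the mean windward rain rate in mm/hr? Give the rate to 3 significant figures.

R ≈ 2.30 mm/hr

Incoming column moisture flux per unit ridge length: F = V × PW = 8.36 × 26.2 = 219.032 mm·m/s.
Spread over the 89 km slope with efficiency ε = 0.26: R = ε·F/W = 0.26 × 219.032 / 89000 m = 6.399e-04 mm/s.
R = 6.399e-04 × 3600 = 2.30 mm/hr.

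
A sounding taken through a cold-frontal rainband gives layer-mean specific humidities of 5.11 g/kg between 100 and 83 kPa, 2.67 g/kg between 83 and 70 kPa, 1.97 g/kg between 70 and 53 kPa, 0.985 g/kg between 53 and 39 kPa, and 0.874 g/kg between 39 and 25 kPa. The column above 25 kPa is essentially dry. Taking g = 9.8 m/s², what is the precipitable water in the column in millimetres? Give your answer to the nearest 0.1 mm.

PW ≈ 18.5 mm

Precipitable water is the column-integrated vapour mass per unit area: PW = (1/g) Σ q̄ Δp, with q in kg/kg and Δp in Pa (1 kg/m² of water = 1 mm).
Layer 100–83 kPa: Δp = 170 hPa = 17000 Pa, q̄ = 0.00511 kg/kg → 0.00511 × 17000 / 9.8 = 8.86 mm
Layer 83–70 kPa: Δp = 130 hPa = 13000 Pa, q̄ = 0.00267 kg/kg → 0.00267 × 13000 / 9.8 = 3.54 mm
Layer 70–53 kPa: Δp = 170 hPa = 17000 Pa, q̄ = 0.00197 kg/kg → 0.00197 × 17000 / 9.8 = 3.42 mm
Layer 53–39 kPa: Δp = 140 hPa = 14000 Pa, q̄ = 0.000985 kg/kg → 0.000985 × 14000 / 9.8 = 1.41 mm
Layer 39–25 kPa: Δp = 140 hPa = 14000 Pa, q̄ = 0.000874 kg/kg → 0.000874 × 14000 / 9.8 = 1.25 mm
PW = 8.86 + 3.54 + 3.42 + 1.41 + 1.25 = 18.48 ≈ 18.5 mm.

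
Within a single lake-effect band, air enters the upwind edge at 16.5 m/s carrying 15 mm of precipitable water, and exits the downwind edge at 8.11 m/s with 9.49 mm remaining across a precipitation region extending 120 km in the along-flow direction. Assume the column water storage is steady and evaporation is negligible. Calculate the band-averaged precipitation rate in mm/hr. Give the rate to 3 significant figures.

R ≈ 5.12 mm/hr

Column moisture flux per unit crosswind length is F = V × PW.
Inflow: F_in = 16.5 × 15 = 247.5 mm·m/s
Outflow: F_out = 8.11 × 9.49 = 76.9639 mm·m/s
Steady-state rate R = (F_in − F_out)/L = (247.5 − 76.9639) / 120000 m = 1.421e-03 mm/s.
R = 1.421e-03 × 3600 = 5.12 mm/hr.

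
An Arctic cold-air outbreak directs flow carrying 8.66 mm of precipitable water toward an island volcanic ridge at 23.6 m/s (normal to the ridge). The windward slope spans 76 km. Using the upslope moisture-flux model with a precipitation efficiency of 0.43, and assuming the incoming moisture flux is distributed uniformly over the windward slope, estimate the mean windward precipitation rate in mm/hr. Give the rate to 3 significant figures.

R ≈ 4.16 mm/hr

Incoming column moisture flux per unit ridge length: F = V × PW = 23.6 × 8.66 = 204.376 mm·m/s.
Spread over the 76 km slope with efficiency ε = 0.43: R = ε·F/W = 0.43 × 204.376 / 76000 m = 1.156e-03 mm/s.
R = 1.156e-03 × 3600 = 4.16 mm/hr.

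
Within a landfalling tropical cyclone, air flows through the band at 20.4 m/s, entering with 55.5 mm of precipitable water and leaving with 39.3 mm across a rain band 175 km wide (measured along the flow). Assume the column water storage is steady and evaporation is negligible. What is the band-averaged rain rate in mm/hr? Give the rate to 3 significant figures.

R ≈ 6.80 mm/hr

Column moisture flux per unit crosswind length is F = V × PW.
Inflow: F_in = 20.4 × 55.5 = 1132.2 mm·m/s
Outflow: F_out = 20.4 × 39.3 = 801.72 mm·m/s
Steady-state rate R = (F_in − F_out)/L = (1132.2 − 801.72) / 175000 m = 1.888e-03 mm/s.
R = 1.888e-03 × 3600 = 6.80 mm/hr.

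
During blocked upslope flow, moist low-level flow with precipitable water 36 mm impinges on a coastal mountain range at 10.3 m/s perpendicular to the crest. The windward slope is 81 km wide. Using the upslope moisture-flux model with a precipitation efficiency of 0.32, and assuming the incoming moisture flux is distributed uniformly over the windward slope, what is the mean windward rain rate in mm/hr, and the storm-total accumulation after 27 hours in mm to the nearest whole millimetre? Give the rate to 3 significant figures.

R ≈ 5.27 mm/hr; total ≈ 142 mm

Incoming column moisture flux per unit ridge length: F = V × PW = 10.3 × 36 = 370.8 mm·m/s.
Spread over the 81 km slope with efficiency ε = 0.32: R = ε·F/W = 0.32 × 370.8 / 81000 m = 1.465e-03 mm/s.
R = 1.465e-03 × 3600 = 5.27 mm/hr.
Over 27 h: total = 5.27 × 27 = 142.29 ≈ 142 mm.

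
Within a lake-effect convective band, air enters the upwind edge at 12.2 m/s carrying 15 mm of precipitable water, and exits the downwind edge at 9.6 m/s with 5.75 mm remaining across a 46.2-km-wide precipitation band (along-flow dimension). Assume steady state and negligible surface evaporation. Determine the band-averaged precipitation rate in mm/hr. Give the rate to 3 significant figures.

R ≈ 9.96 mm/hr

Column moisture flux per unit crosswind length is F = V × PW.
Inflow: F_in = 12.2 × 15 = 183 mm·m/s
Outflow: F_out = 9.6 × 5.75 = 55.2 mm·m/s
Steady-state rate R = (F_in − F_out)/L = (183 − 55.2) / 46200 m = 2.766e-03 mm/s.
R = 2.766e-03 × 3600 = 9.96 mm/hr.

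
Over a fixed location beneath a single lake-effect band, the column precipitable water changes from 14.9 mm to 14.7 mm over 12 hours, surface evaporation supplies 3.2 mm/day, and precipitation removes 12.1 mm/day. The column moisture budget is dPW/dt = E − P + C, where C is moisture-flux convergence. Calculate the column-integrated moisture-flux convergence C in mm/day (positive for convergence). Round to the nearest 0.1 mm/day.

C ≈ 8.5 mm/day

dPW/dt = (14.7 − 14.9) mm / (12/24 day) = -0.400 mm/day.
C = dPW/dt − E + P = (-0.400) − 3.2 + 12.1 = 8.5 mm/day.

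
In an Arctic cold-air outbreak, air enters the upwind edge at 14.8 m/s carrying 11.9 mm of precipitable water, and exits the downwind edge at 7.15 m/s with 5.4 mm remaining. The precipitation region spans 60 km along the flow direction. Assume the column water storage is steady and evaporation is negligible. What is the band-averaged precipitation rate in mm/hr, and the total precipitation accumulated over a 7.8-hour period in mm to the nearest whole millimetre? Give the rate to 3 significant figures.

R ≈ 8.25 mm/hr; total ≈ 64 mm

Column moisture flux per unit crosswind length is F = V × PW.
Inflow: F_in = 14.8 × 11.9 = 176.12 mm·m/s
Outflow: F_out = 7.15 × 5.4 = 38.61 mm·m/s
Steady-state rate R = (F_in − F_out)/L = (176.12 − 38.61) / 60000 m = 2.292e-03 mm/s.
R = 2.292e-03 × 3600 = 8.25 mm/hr.
Over 7.8 h: total = 8.25 × 7.8 = 64.35 ≈ 64 mm.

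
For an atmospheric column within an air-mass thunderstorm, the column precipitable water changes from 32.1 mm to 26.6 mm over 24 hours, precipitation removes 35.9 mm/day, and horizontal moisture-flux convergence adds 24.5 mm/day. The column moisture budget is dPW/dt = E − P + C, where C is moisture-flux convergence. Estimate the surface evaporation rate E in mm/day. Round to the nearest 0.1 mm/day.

dPW/dt = (26.6 − 32.1) mm / (24/24 day) = -5.500 mm/day.
E = dPW/dt + P − C = (-5.500) + 35.9 − (24.5) = 5.9 mm/day.

E ≈ 5.9 mm/day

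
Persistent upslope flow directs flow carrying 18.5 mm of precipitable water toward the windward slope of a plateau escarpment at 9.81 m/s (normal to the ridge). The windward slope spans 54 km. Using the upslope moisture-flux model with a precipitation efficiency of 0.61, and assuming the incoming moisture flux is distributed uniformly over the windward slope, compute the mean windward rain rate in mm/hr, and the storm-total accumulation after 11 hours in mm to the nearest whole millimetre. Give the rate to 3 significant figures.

R ≈ 7.38 mm/hr; total ≈ 81 mm

Incoming column moisture flux per unit ridge length: F = V × PW = 9.81 × 18.5 = 181.485 mm·m/s.
Spread over the 54 km slope with efficiency ε = 0.61: R = ε·F/W = 0.61 × 181.485 / 54000 m = 2.050e-03 mm/s.
R = 2.050e-03 × 3600 = 7.38 mm/hr.
Over 11 h: total = 7.38 × 11 = 81.18 ≈ 81 mm.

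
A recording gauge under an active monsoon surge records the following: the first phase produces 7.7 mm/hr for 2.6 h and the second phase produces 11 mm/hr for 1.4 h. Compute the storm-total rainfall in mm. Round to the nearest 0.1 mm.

total ≈ 35.4 mm

Total = Σ Rᵢ Δtᵢ = 7.7 × 2.6 + 11 × 1.4
      = 20.02 + 15.4 = 35.4 mm.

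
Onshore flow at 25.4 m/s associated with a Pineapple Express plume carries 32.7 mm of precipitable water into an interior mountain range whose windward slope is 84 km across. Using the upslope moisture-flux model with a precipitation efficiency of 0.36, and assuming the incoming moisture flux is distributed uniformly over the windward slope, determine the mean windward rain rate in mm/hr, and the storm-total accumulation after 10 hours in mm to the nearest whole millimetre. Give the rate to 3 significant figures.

R ≈ 12.8 mm/hr; total ≈ 128 mm

Incoming column moisture flux per unit ridge length: F = V × PW = 25.4 × 32.7 = 830.58 mm·m/s.
Spread over the 84 km slope with efficiency ε = 0.36: R = ε·F/W = 0.36 × 830.58 / 84000 m = 3.560e-03 mm/s.
R = 3.560e-03 × 3600 = 12.8 mm/hr.
Over 10 h: total = 12.8 × 10 = 128 mm.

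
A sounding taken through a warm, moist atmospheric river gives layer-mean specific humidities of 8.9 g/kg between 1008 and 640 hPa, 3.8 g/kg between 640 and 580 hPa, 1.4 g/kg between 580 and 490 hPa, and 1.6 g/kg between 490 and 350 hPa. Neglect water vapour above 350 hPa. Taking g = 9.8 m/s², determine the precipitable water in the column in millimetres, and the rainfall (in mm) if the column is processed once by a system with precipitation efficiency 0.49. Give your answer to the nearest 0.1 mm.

Precipitable water is the column-integrated vapour mass per unit area: PW = (1/g) Σ q̄ Δp, with q in kg/kg and Δp in Pa (1 kg/m² of water = 1 mm).
Layer 1008–640 hPa: Δp = 368 hPa = 36800 Pa, q̄ = 0.0089 kg/kg → 0.0089 × 36800 / 9.8 = 33.42 mm
Layer 640–580 hPa: Δp = 60 hPa = 6000 Pa, q̄ = 0.0038 kg/kg → 0.0038 × 6000 / 9.8 = 2.33 mm
Layer 580–490 hPa: Δp = 90 hPa = 9000 Pa, q̄ = 0.0014 kg/kg → 0.0014 × 9000 / 9.8 = 1.29 mm
Layer 490–350 hPa: Δp = 140 hPa = 14000 Pa, q̄ = 0.0016 kg/kg → 0.0016 × 14000 / 9.8 = 2.29 mm
PW = 33.42 + 2.33 + 1.29 + 2.29 = 39.33 ≈ 39.3 mm.
Rainfall = ε × PW = 0.49 × 39.3 = 19.3 mm.

PW ≈ 39.3 mm; rainfall ≈ 19.3 mm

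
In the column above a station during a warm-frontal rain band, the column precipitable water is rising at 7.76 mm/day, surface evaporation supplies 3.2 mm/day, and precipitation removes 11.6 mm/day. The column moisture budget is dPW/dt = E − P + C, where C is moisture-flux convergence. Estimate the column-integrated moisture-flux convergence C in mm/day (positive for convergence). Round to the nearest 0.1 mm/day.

C ≈ 16.2 mm/day

dPW/dt = +7.76 mm/day.
C = dPW/dt − E + P = (+7.76) − 3.2 + 11.6 = 16.2 mm/day.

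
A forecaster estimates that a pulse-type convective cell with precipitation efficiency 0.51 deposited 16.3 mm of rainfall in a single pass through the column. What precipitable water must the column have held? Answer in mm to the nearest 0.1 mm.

PW = rainfall / ε = 16.3 / 0.51 = 32.0 mm.

PW ≈ 32.0 mm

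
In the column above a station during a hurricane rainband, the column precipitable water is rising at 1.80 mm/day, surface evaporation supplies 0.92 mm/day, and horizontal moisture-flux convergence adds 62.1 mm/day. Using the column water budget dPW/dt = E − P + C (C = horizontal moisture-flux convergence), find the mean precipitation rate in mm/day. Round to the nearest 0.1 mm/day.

P ≈ 61.2 mm/day

dPW/dt = +1.80 mm/day.
P = E + C − dPW/dt = 0.92 + (62.1) − (+1.80) = 61.2 mm/day.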